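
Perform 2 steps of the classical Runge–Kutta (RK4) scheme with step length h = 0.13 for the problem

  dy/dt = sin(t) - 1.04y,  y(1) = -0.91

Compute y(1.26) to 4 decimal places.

-0.4884

RK4: k1 = f(t_n, y_n); k2 = f(t_n + h/2, y_n + (h/2)·k1); k3 = f(t_n + h/2, y_n + (h/2)·k2); k4 = f(t_n + h, y_n + h·k3); y_{n+1} = y_n + (h/6)·(k1 + 2k2 + 2k3 + k4).
t=1.000000, y=-0.910000:
  k1 = f(1.000000, -0.910000) = 1.787871
  k2 = f(1.065000, -0.793788) = 1.700329
  k3 = f(1.065000, -0.799479) = 1.706247
  k4 = f(1.130000, -0.688188) = 1.620128
  y ← -0.910000 + (0.13/6)·(k1 + 2k2 + 2k3 + k4) = -0.688542
t=1.130000, y=-0.688542:
  k1 = f(1.130000, -0.688542) = 1.620496
  k2 = f(1.195000, -0.583210) = 1.536754
  k3 = f(1.195000, -0.588653) = 1.542415
  k4 = f(1.260000, -0.488028) = 1.459639
  y ← -0.688542 + (0.13/6)·(k1 + 2k2 + 2k3 + k4) = -0.488375
y(1.26) ≈ -0.4884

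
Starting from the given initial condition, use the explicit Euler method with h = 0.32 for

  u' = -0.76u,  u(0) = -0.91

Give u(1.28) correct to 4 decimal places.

Euler: u_{n+1} = u_n + h·f(x_n, u_n).
x=0.000000, u=-0.910000: f=0.691600 → u ← -0.910000 + 0.32·0.691600 = -0.688688
x=0.320000, u=-0.688688: f=0.523403 → u ← -0.688688 + 0.32·0.523403 = -0.521199
x=0.640000, u=-0.521199: f=0.396111 → u ← -0.521199 + 0.32·0.396111 = -0.394443
x=0.960000, u=-0.394443: f=0.299777 → u ← -0.394443 + 0.32·0.299777 = -0.298515
u(1.28) ≈ -0.2985

-0.2985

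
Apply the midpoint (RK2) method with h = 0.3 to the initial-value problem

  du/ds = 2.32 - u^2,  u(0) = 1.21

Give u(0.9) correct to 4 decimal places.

1.4847

Midpoint: k1 = f(s_n, u_n); k2 = f(s_n + h/2, u_n + (h/2)·k1); u_{n+1} = u_n + h·k2.
s=0.000000, u=1.210000:
  k1 = f(0.000000, 1.210000) = 0.855900
  k2 = f(0.150000, 1.338385) = 0.528726
  u ← 1.210000 + 0.3·0.528726 = 1.368618
s=0.300000, u=1.368618:
  k1 = f(0.300000, 1.368618) = 0.446886
  k2 = f(0.450000, 1.435651) = 0.258908
  u ← 1.368618 + 0.3·0.258908 = 1.446290
s=0.600000, u=1.446290:
  k1 = f(0.600000, 1.446290) = 0.228245
  k2 = f(0.750000, 1.480527) = 0.128041
  u ← 1.446290 + 0.3·0.128041 = 1.484702
u(0.9) ≈ 1.4847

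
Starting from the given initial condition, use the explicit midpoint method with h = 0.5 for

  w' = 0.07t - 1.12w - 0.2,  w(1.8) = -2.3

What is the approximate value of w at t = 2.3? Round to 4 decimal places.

-1.3905

Midpoint: k1 = f(t_n, w_n); k2 = f(t_n + h/2, w_n + (h/2)·k1); w_{n+1} = w_n + h·k2.
t=1.800000, w=-2.300000:
  k1 = f(1.800000, -2.300000) = 2.502000
  k2 = f(2.050000, -1.674500) = 1.818940
  w ← -2.300000 + 0.5·1.818940 = -1.390530
w(2.3) ≈ -1.3905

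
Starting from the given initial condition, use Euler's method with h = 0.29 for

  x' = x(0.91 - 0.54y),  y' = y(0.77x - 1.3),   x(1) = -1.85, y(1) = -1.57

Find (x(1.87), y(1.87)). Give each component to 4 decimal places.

Euler on (x,y): x_{n+1} = x_n + h·x', y_{n+1} = y_n + h·y'.
1.000000: (-1.850000, -1.570000); f=(-3.251930, 4.277465) → (-2.793060, -0.329535)
1.290000: (-2.793060, -0.329535); f=(-3.038706, 1.137112) → (-3.674285, 0.000227)
1.580000: (-3.674285, 0.000227); f=(-3.343148, -0.000939) → (-4.643797, -0.000045)
(x(1.87), y(1.87)) ≈ (-4.6438, 0.0000)

-4.6438, 0.0000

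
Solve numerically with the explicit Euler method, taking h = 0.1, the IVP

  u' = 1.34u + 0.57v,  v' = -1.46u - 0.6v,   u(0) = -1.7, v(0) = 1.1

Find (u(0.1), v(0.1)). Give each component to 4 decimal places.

-1.8651, 1.2822

Euler on (u,v): u_{n+1} = u_n + h·u', v_{n+1} = v_n + h·v'.
0.000000: (-1.700000, 1.100000); f=(-1.651000, 1.822000) → (-1.865100, 1.282200)
(u(0.1), v(0.1)) ≈ (-1.8651, 1.2822)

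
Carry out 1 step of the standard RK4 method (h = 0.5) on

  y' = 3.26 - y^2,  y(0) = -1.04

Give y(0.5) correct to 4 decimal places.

0.4202

RK4: k1 = f(x_n, y_n); k2 = f(x_n + h/2, y_n + (h/2)·k1); k3 = f(x_n + h/2, y_n + (h/2)·k2); k4 = f(x_n + h, y_n + h·k3); y_{n+1} = y_n + (h/6)·(k1 + 2k2 + 2k3 + k4).
x=0.000000, y=-1.040000:
  k1 = f(0.000000, -1.040000) = 2.178400
  k2 = f(0.250000, -0.495400) = 3.014579
  k3 = f(0.250000, -0.286355) = 3.178001
  k4 = f(0.500000, 0.549000) = 2.958599
  y ← -1.040000 + (0.5/6)·(k1 + 2k2 + 2k3 + k4) = 0.420180
y(0.5) ≈ 0.4202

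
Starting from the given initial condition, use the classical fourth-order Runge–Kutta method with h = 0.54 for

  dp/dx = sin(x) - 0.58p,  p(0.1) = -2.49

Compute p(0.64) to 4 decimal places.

RK4: k1 = f(x_n, p_n); k2 = f(x_n + h/2, p_n + (h/2)·k1); k3 = f(x_n + h/2, p_n + (h/2)·k2); k4 = f(x_n + h, p_n + h·k3); p_{n+1} = p_n + (h/6)·(k1 + 2k2 + 2k3 + k4).
x=0.100000, p=-2.490000:
  k1 = f(0.100000, -2.490000) = 1.544033
  k2 = f(0.370000, -2.073111) = 1.564020
  k3 = f(0.370000, -2.067715) = 1.560890
  k4 = f(0.640000, -1.647119) = 1.552525
  p ← -2.490000 + (0.54/6)·(k1 + 2k2 + 2k3 + k4) = -1.648826
p(0.64) ≈ -1.6488

-1.6488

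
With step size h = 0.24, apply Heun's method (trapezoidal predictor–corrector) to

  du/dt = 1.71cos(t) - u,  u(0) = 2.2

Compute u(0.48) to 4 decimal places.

Heun: k1 = f(t_n, u_n); k2 = f(t_n + h, u_n + h·k1); u_{n+1} = u_n + (h/2)·(k1 + k2).
t=0.000000, u=2.200000:
  k1 = f(0.000000, 2.200000) = -0.490000
  k2 = f(0.240000, 2.082400) = -0.421412
  u ← 2.200000 + (0.24/2)·(-0.490000 + (-0.421412)) = 2.090631
t=0.240000, u=2.090631:
  k1 = f(0.240000, 2.090631) = -0.429643
  k2 = f(0.480000, 1.987516) = -0.470755
  u ← 2.090631 + (0.24/2)·(-0.429643 + (-0.470755)) = 1.982583
u(0.48) ≈ 1.9826

1.9826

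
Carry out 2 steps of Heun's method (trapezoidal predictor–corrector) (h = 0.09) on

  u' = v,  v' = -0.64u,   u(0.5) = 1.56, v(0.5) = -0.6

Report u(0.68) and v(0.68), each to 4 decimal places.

Heun on (u,v): k1 = f(t_n, state_n); k2 = f(t_n + h, state_n + h·k1); state_{n+1} = state_n + (h/2)·(k1 + k2).
0.500000: (1.560000, -0.600000)
  k1 = (-0.600000, -0.998400)
  predictor → (1.506000, -0.689856)
  k2 = (-0.689856, -0.963840)
  → (1.501956, -0.688301)
0.590000: (1.501956, -0.688301)
  k1 = (-0.688301, -0.961252)
  predictor → (1.440009, -0.774813)
  k2 = (-0.774813, -0.921606)
  → (1.436116, -0.773029)
(u(0.68), v(0.68)) ≈ (1.4361, -0.7730)

1.4361, -0.7730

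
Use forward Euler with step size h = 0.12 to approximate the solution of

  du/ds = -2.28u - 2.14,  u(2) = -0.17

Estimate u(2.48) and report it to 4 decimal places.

Euler: u_{n+1} = u_n + h·f(s_n, u_n).
s=2.000000, u=-0.170000: f=-1.752400 → u ← -0.170000 + 0.12·(-1.752400) = -0.380288
s=2.120000, u=-0.380288: f=-1.272943 → u ← -0.380288 + 0.12·(-1.272943) = -0.533041
s=2.240000, u=-0.533041: f=-0.924666 → u ← -0.533041 + 0.12·(-0.924666) = -0.644001
s=2.360000, u=-0.644001: f=-0.671677 → u ← -0.644001 + 0.12·(-0.671677) = -0.724602
u(2.48) ≈ -0.7246

-0.7246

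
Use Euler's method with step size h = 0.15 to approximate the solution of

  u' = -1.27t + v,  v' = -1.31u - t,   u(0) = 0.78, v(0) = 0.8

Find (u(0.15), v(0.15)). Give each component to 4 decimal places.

Euler on (u,v): u_{n+1} = u_n + h·u', v_{n+1} = v_n + h·v'.
0.000000: (0.780000, 0.800000); f=(0.800000, -1.021800) → (0.900000, 0.646730)
(u(0.15), v(0.15)) ≈ (0.9000, 0.6467)

0.9000, 0.6467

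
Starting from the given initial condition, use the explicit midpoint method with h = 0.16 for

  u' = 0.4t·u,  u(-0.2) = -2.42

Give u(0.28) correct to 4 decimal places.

Midpoint: k1 = f(t_n, u_n); k2 = f(t_n + h/2, u_n + (h/2)·k1); u_{n+1} = u_n + h·k2.
t=-0.200000, u=-2.420000:
  k1 = f(-0.200000, -2.420000) = 0.193600
  k2 = f(-0.120000, -2.404512) = 0.115417
  u ← -2.420000 + 0.16·0.115417 = -2.401533
t=-0.040000, u=-2.401533:
  k1 = f(-0.040000, -2.401533) = 0.038425
  k2 = f(0.040000, -2.398459) = -0.038375
  u ← -2.401533 + 0.16·(-0.038375) = -2.407673
t=0.120000, u=-2.407673:
  k1 = f(0.120000, -2.407673) = -0.115568
  k2 = f(0.200000, -2.416919) = -0.193354
  u ← -2.407673 + 0.16·(-0.193354) = -2.438610
u(0.28) ≈ -2.4386

-2.4386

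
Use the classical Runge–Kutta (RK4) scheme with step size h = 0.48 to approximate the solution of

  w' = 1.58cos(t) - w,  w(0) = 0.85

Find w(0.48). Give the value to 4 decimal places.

1.1024

RK4: k1 = f(t_n, w_n); k2 = f(t_n + h/2, w_n + (h/2)·k1); k3 = f(t_n + h/2, w_n + (h/2)·k2); k4 = f(t_n + h, w_n + h·k3); w_{n+1} = w_n + (h/6)·(k1 + 2k2 + 2k3 + k4).
t=0.000000, w=0.850000:
  k1 = f(0.000000, 0.850000) = 0.730000
  k2 = f(0.240000, 1.025200) = 0.509514
  k3 = f(0.240000, 0.972283) = 0.562431
  k4 = f(0.480000, 1.119967) = 0.281485
  w ← 0.850000 + (0.48/6)·(k1 + 2k2 + 2k3 + k4) = 1.102430
w(0.48) ≈ 1.1024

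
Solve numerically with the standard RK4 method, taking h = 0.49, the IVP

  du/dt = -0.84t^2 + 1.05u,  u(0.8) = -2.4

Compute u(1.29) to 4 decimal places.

RK4: k1 = f(t_n, u_n); k2 = f(t_n + h/2, u_n + (h/2)·k1); k3 = f(t_n + h/2, u_n + (h/2)·k2); k4 = f(t_n + h, u_n + h·k3); u_{n+1} = u_n + (h/6)·(k1 + 2k2 + 2k3 + k4).
t=0.800000, u=-2.400000:
  k1 = f(0.800000, -2.400000) = -3.057600
  k2 = f(1.045000, -3.149112) = -4.223869
  k3 = f(1.045000, -3.434848) = -4.523891
  k4 = f(1.290000, -4.616707) = -6.245386
  u ← -2.400000 + (0.49/6)·(k1 + 2k2 + 2k3 + k4) = -4.588545
u(1.29) ≈ -4.5885

-4.5885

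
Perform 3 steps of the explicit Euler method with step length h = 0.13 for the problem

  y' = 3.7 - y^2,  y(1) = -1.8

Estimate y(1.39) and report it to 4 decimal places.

Euler: y_{n+1} = y_n + h·f(x_n, y_n).
x=1.000000, y=-1.800000: f=0.460000 → y ← -1.800000 + 0.13·0.460000 = -1.740200
x=1.130000, y=-1.740200: f=0.671704 → y ← -1.740200 + 0.13·0.671704 = -1.652878
x=1.260000, y=-1.652878: f=0.967993 → y ← -1.652878 + 0.13·0.967993 = -1.527039
y(1.39) ≈ -1.5270

-1.5270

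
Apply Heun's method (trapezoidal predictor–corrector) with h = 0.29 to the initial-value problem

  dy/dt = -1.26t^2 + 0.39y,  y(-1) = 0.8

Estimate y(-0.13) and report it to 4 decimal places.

Heun: k1 = f(t_n, y_n); k2 = f(t_n + h, y_n + h·k1); y_{n+1} = y_n + (h/2)·(k1 + k2).
t=-1.000000, y=0.800000:
  k1 = f(-1.000000, 0.800000) = -0.948000
  k2 = f(-0.710000, 0.525080) = -0.430385
  y ← 0.800000 + (0.29/2)·(-0.948000 + (-0.430385)) = 0.600134
t=-0.710000, y=0.600134:
  k1 = f(-0.710000, 0.600134) = -0.401114
  k2 = f(-0.420000, 0.483811) = -0.033578
  y ← 0.600134 + (0.29/2)·(-0.401114 + (-0.033578)) = 0.537104
t=-0.420000, y=0.537104:
  k1 = f(-0.420000, 0.537104) = -0.012793
  k2 = f(-0.130000, 0.533394) = 0.186730
  y ← 0.537104 + (0.29/2)·(-0.012793 + 0.186730) = 0.562325
y(-0.13) ≈ 0.5623

0.5623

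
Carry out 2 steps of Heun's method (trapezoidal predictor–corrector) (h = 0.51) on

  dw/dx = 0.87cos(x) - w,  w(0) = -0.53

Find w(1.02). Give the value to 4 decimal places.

0.1947

Heun: k1 = f(x_n, w_n); k2 = f(x_n + h, w_n + h·k1); w_{n+1} = w_n + (h/2)·(k1 + k2).
x=0.000000, w=-0.530000:
  k1 = f(0.000000, -0.530000) = 1.400000
  k2 = f(0.510000, 0.184000) = 0.575288
  w ← -0.530000 + (0.51/2)·(1.400000 + 0.575288) = -0.026302
x=0.510000, w=-0.026302:
  k1 = f(0.510000, -0.026302) = 0.785589
  k2 = f(1.020000, 0.374349) = 0.080979
  w ← -0.026302 + (0.51/2)·(0.785589 + 0.080979) = 0.194673
w(1.02) ≈ 0.1947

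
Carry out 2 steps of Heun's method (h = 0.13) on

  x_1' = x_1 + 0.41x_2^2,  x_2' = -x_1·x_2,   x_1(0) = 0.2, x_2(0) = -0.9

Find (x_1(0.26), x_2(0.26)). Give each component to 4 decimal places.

Heun on (x_1,x_2): k1 = f(s_n, state_n); k2 = f(s_n + h, state_n + h·k1); state_{n+1} = state_n + (h/2)·(k1 + k2).
0.000000: (0.200000, -0.900000)
  k1 = (0.532100, 0.180000)
  predictor → (0.269173, -0.876600)
  k2 = (0.584228, 0.235957)
  → (0.272561, -0.872963)
0.130000: (0.272561, -0.872963)
  k1 = (0.585008, 0.237936)
  predictor → (0.348612, -0.842031)
  k2 = (0.639309, 0.293542)
  → (0.352142, -0.838417)
(x_1(0.26), x_2(0.26)) ≈ (0.3521, -0.8384)

0.3521, -0.8384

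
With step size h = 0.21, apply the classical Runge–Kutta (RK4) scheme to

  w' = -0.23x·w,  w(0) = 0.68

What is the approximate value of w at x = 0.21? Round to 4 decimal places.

RK4: k1 = f(x_n, w_n); k2 = f(x_n + h/2, w_n + (h/2)·k1); k3 = f(x_n + h/2, w_n + (h/2)·k2); k4 = f(x_n + h, w_n + h·k3); w_{n+1} = w_n + (h/6)·(k1 + 2k2 + 2k3 + k4).
x=0.000000, w=0.680000:
  k1 = f(0.000000, 0.680000) = 0.000000
  k2 = f(0.105000, 0.680000) = -0.016422
  k3 = f(0.105000, 0.678276) = -0.016380
  k4 = f(0.210000, 0.676560) = -0.032678
  w ← 0.680000 + (0.21/6)·(k1 + 2k2 + 2k3 + k4) = 0.676560
w(0.21) ≈ 0.6766

0.6766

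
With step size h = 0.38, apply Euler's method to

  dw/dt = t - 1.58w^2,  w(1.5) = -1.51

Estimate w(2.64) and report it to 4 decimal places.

Euler: w_{n+1} = w_n + h·f(t_n, w_n).
t=1.500000, w=-1.510000: f=-2.102558 → w ← -1.510000 + 0.38·(-2.102558) = -2.308972
t=1.880000, w=-2.308972: f=-6.543536 → w ← -2.308972 + 0.38·(-6.543536) = -4.795516
t=2.260000, w=-4.795516: f=-34.075214 → w ← -4.795516 + 0.38·(-34.075214) = -17.744097
w(2.64) ≈ -17.7441

-17.7441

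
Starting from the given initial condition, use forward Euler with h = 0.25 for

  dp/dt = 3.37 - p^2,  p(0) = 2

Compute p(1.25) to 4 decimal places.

1.8358

Euler: p_{n+1} = p_n + h·f(t_n, p_n).
t=0.000000, p=2.000000: f=-0.630000 → p ← 2.000000 + 0.25·(-0.630000) = 1.842500
t=0.250000, p=1.842500: f=-0.024806 → p ← 1.842500 + 0.25·(-0.024806) = 1.836298
t=0.500000, p=1.836298: f=-0.001992 → p ← 1.836298 + 0.25·(-0.001992) = 1.835800
t=0.750000, p=1.835800: f=-0.000163 → p ← 1.835800 + 0.25·(-0.000163) = 1.835760
t=1.000000, p=1.835760: f=-0.000013 → p ← 1.835760 + 0.25·(-0.000013) = 1.835756
p(1.25) ≈ 1.8358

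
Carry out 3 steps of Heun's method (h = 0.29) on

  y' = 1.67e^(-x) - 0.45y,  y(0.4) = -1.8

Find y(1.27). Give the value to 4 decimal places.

-0.6964

Heun: k1 = f(x_n, y_n); k2 = f(x_n + h, y_n + h·k1); y_{n+1} = y_n + (h/2)·(k1 + k2).
x=0.400000, y=-1.800000:
  k1 = f(0.400000, -1.800000) = 1.929434
  k2 = f(0.690000, -1.240464) = 1.395841
  y ← -1.800000 + (0.29/2)·(1.929434 + 1.395841) = -1.317835
x=0.690000, y=-1.317835:
  k1 = f(0.690000, -1.317835) = 1.430658
  k2 = f(0.980000, -0.902944) = 1.033094
  y ← -1.317835 + (0.29/2)·(1.430658 + 1.033094) = -0.960591
x=0.980000, y=-0.960591:
  k1 = f(0.980000, -0.960591) = 1.059035
  k2 = f(1.270000, -0.653471) = 0.763051
  y ← -0.960591 + (0.29/2)·(1.059035 + 0.763051) = -0.696389
y(1.27) ≈ -0.6964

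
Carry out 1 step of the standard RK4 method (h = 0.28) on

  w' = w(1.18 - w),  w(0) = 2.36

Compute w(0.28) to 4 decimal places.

1.8422

RK4: k1 = f(x_n, w_n); k2 = f(x_n + h/2, w_n + (h/2)·k1); k3 = f(x_n + h/2, w_n + (h/2)·k2); k4 = f(x_n + h, w_n + h·k3); w_{n+1} = w_n + (h/6)·(k1 + 2k2 + 2k3 + k4).
x=0.000000, w=2.360000:
  k1 = f(0.000000, 2.360000) = -2.784800
  k2 = f(0.140000, 1.970128) = -1.556653
  k3 = f(0.140000, 2.142069) = -2.060817
  k4 = f(0.280000, 1.782971) = -1.075081
  w ← 2.360000 + (0.28/6)·(k1 + 2k2 + 2k3 + k4) = 1.842242
w(0.28) ≈ 1.8422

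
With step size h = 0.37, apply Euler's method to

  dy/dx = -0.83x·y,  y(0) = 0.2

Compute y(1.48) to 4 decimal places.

0.0903

Euler: y_{n+1} = y_n + h·f(x_n, y_n).
x=0.000000, y=0.200000: f=0.000000 → y ← 0.200000 + 0.37·0.000000 = 0.200000
x=0.370000, y=0.200000: f=-0.061420 → y ← 0.200000 + 0.37·(-0.061420) = 0.177275
x=0.740000, y=0.177275: f=-0.108882 → y ← 0.177275 + 0.37·(-0.108882) = 0.136988
x=1.110000, y=0.136988: f=-0.126207 → y ← 0.136988 + 0.37·(-0.126207) = 0.090292
y(1.48) ≈ 0.0903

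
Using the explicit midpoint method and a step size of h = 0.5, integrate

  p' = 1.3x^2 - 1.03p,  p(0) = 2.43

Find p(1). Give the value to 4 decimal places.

Midpoint: k1 = f(x_n, p_n); k2 = f(x_n + h/2, p_n + (h/2)·k1); p_{n+1} = p_n + h·k2.
x=0.000000, p=2.430000:
  k1 = f(0.000000, 2.430000) = -2.502900
  k2 = f(0.250000, 1.804275) = -1.777153
  p ← 2.430000 + 0.5·(-1.777153) = 1.541423
x=0.500000, p=1.541423:
  k1 = f(0.500000, 1.541423) = -1.262666
  k2 = f(0.750000, 1.225757) = -0.531280
  p ← 1.541423 + 0.5·(-0.531280) = 1.275784
p(1) ≈ 1.2758

1.2758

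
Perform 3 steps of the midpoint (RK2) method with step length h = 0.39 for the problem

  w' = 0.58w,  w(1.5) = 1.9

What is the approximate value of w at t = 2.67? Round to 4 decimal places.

Midpoint: k1 = f(t_n, w_n); k2 = f(t_n + h/2, w_n + (h/2)·k1); w_{n+1} = w_n + h·k2.
t=1.500000, w=1.900000:
  k1 = f(1.500000, 1.900000) = 1.102000
  k2 = f(1.695000, 2.114890) = 1.226636
  w ← 1.900000 + 0.39·1.226636 = 2.378388
t=1.890000, w=2.378388:
  k1 = f(1.890000, 2.378388) = 1.379465
  k2 = f(2.085000, 2.647384) = 1.535483
  w ← 2.378388 + 0.39·1.535483 = 2.977226
t=2.280000, w=2.977226:
  k1 = f(2.280000, 2.977226) = 1.726791
  k2 = f(2.475000, 3.313951) = 1.922091
  w ← 2.977226 + 0.39·1.922091 = 3.726842
w(2.67) ≈ 3.7268

3.7268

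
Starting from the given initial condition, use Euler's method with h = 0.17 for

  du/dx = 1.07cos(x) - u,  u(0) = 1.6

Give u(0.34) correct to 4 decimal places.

Euler: u_{n+1} = u_n + h·f(x_n, u_n).
x=0.000000, u=1.600000: f=-0.530000 → u ← 1.600000 + 0.17·(-0.530000) = 1.509900
x=0.170000, u=1.509900: f=-0.455324 → u ← 1.509900 + 0.17·(-0.455324) = 1.432495
u(0.34) ≈ 1.4325

1.4325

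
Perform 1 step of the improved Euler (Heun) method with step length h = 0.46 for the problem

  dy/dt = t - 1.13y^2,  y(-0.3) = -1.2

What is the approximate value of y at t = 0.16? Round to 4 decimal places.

Heun: k1 = f(t_n, y_n); k2 = f(t_n + h, y_n + h·k1); y_{n+1} = y_n + (h/2)·(k1 + k2).
t=-0.300000, y=-1.200000:
  k1 = f(-0.300000, -1.200000) = -1.927200
  k2 = f(0.160000, -2.086512) = -4.759492
  y ← -1.200000 + (0.46/2)·(-1.927200 + (-4.759492)) = -2.737939
y(0.16) ≈ -2.7379

-2.7379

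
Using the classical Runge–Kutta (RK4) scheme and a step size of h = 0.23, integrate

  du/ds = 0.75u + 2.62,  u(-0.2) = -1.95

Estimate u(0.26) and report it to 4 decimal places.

RK4: k1 = f(s_n, u_n); k2 = f(s_n + h/2, u_n + (h/2)·k1); k3 = f(s_n + h/2, u_n + (h/2)·k2); k4 = f(s_n + h, u_n + h·k3); u_{n+1} = u_n + (h/6)·(k1 + 2k2 + 2k3 + k4).
s=-0.200000, u=-1.950000:
  k1 = f(-0.200000, -1.950000) = 1.157500
  k2 = f(-0.085000, -1.816887) = 1.257334
  k3 = f(-0.085000, -1.805407) = 1.265945
  k4 = f(0.030000, -1.658833) = 1.375876
  u ← -1.950000 + (0.23/6)·(k1 + 2k2 + 2k3 + k4) = -1.659436
s=0.030000, u=-1.659436:
  k1 = f(0.030000, -1.659436) = 1.375423
  k2 = f(0.145000, -1.501262) = 1.494053
  k3 = f(0.145000, -1.487620) = 1.504285
  k4 = f(0.260000, -1.313450) = 1.634912
  u ← -1.659436 + (0.23/6)·(k1 + 2k2 + 2k3 + k4) = -1.314167
u(0.26) ≈ -1.3142

-1.3142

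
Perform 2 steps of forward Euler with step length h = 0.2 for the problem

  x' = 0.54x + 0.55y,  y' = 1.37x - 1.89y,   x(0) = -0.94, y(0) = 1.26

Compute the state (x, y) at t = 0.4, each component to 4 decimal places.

-0.9426, 0.0799

Euler on (x,y): x_{n+1} = x_n + h·x', y_{n+1} = y_n + h·y'.
0.000000: (-0.940000, 1.260000); f=(0.185400, -3.669200) → (-0.902920, 0.526160)
0.200000: (-0.902920, 0.526160); f=(-0.198189, -2.231443) → (-0.942558, 0.079871)
(x(0.4), y(0.4)) ≈ (-0.9426, 0.0799)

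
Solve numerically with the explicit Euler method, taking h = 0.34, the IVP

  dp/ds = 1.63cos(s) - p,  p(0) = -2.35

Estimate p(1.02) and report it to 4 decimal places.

0.3416

Euler: p_{n+1} = p_n + h·f(s_n, p_n).
s=0.000000, p=-2.350000: f=3.980000 → p ← -2.350000 + 0.34·3.980000 = -0.996800
s=0.340000, p=-0.996800: f=2.533490 → p ← -0.996800 + 0.34·2.533490 = -0.135413
s=0.680000, p=-0.135413: f=1.402857 → p ← -0.135413 + 0.34·1.402857 = 0.341558
p(1.02) ≈ 0.3416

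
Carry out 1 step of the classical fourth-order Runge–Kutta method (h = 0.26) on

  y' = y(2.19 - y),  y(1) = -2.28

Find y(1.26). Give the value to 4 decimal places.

RK4: k1 = f(x_n, y_n); k2 = f(x_n + h/2, y_n + (h/2)·k1); k3 = f(x_n + h/2, y_n + (h/2)·k2); k4 = f(x_n + h, y_n + h·k3); y_{n+1} = y_n + (h/6)·(k1 + 2k2 + 2k3 + k4).
x=1.000000, y=-2.280000:
  k1 = f(1.000000, -2.280000) = -10.191600
  k2 = f(1.130000, -3.604908) = -20.890110
  k3 = f(1.130000, -4.995714) = -35.897776
  k4 = f(1.260000, -11.613422) = -160.304959
  y ← -2.280000 + (0.26/6)·(k1 + 2k2 + 2k3 + k4) = -14.589801
y(1.26) ≈ -14.5898

-14.5898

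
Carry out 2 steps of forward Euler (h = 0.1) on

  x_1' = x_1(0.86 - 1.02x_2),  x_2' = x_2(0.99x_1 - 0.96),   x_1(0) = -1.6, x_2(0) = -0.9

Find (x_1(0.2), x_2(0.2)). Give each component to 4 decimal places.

-2.1755, -0.4814

Euler on (x_1,x_2): x_1_{n+1} = x_1_n + h·x_1', x_2_{n+1} = x_2_n + h·x_2'.
0.000000: (-1.600000, -0.900000); f=(-2.844800, 2.289600) → (-1.884480, -0.671040)
0.100000: (-1.884480, -0.671040); f=(-2.910505, 1.896114) → (-2.175531, -0.481429)
(x_1(0.2), x_2(0.2)) ≈ (-2.1755, -0.4814)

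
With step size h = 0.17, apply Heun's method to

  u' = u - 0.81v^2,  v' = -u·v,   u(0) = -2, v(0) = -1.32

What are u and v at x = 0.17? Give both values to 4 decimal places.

-2.7247, -1.9323

Heun on (u,v): k1 = f(x_n, state_n); k2 = f(x_n + h, state_n + h·k1); state_{n+1} = state_n + (h/2)·(k1 + k2).
0.000000: (-2.000000, -1.320000)
  k1 = (-3.411344, -2.640000)
  predictor → (-2.579928, -1.768800)
  k2 = (-5.114138, -4.563377)
  → (-2.724666, -1.932287)
(u(0.17), v(0.17)) ≈ (-2.7247, -1.9323)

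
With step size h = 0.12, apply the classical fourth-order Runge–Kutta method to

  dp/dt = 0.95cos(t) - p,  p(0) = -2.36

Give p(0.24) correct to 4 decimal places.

-1.6558

RK4: k1 = f(t_n, p_n); k2 = f(t_n + h/2, p_n + (h/2)·k1); k3 = f(t_n + h/2, p_n + (h/2)·k2); k4 = f(t_n + h, p_n + h·k3); p_{n+1} = p_n + (h/6)·(k1 + 2k2 + 2k3 + k4).
t=0.000000, p=-2.360000:
  k1 = f(0.000000, -2.360000) = 3.310000
  k2 = f(0.060000, -2.161400) = 3.109691
  k3 = f(0.060000, -2.173419) = 3.121709
  k4 = f(0.120000, -1.985395) = 2.928563
  p ← -2.360000 + (0.12/6)·(k1 + 2k2 + 2k3 + k4) = -1.985973
t=0.120000, p=-1.985973:
  k1 = f(0.120000, -1.985973) = 2.929141
  k2 = f(0.180000, -1.810224) = 2.744876
  k3 = f(0.180000, -1.821280) = 2.755932
  k4 = f(0.240000, -1.655261) = 2.578032
  p ← -1.985973 + (0.12/6)·(k1 + 2k2 + 2k3 + k4) = -1.655797
p(0.24) ≈ -1.6558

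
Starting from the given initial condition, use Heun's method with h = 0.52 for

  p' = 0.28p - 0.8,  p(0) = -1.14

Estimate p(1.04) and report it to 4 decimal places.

-2.4862

Heun: k1 = f(x_n, p_n); k2 = f(x_n + h, p_n + h·k1); p_{n+1} = p_n + (h/2)·(k1 + k2).
x=0.000000, p=-1.140000:
  k1 = f(0.000000, -1.140000) = -1.119200
  k2 = f(0.520000, -1.721984) = -1.282156
  p ← -1.140000 + (0.52/2)·(-1.119200 + (-1.282156)) = -1.764352
x=0.520000, p=-1.764352:
  k1 = f(0.520000, -1.764352) = -1.294019
  k2 = f(1.040000, -2.437242) = -1.482428
  p ← -1.764352 + (0.52/2)·(-1.294019 + (-1.482428)) = -2.486229
p(1.04) ≈ -2.4862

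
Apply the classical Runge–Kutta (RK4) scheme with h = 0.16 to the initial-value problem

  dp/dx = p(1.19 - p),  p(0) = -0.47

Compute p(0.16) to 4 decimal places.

-0.6199

RK4: k1 = f(x_n, p_n); k2 = f(x_n + h/2, p_n + (h/2)·k1); k3 = f(x_n + h/2, p_n + (h/2)·k2); k4 = f(x_n + h, p_n + h·k3); p_{n+1} = p_n + (h/6)·(k1 + 2k2 + 2k3 + k4).
x=0.000000, p=-0.470000:
  k1 = f(0.000000, -0.470000) = -0.780200
  k2 = f(0.080000, -0.532416) = -0.917042
  k3 = f(0.080000, -0.543363) = -0.941846
  k4 = f(0.160000, -0.620695) = -1.123890
  p ← -0.470000 + (0.16/6)·(k1 + 2k2 + 2k3 + k4) = -0.619916
p(0.16) ≈ -0.6199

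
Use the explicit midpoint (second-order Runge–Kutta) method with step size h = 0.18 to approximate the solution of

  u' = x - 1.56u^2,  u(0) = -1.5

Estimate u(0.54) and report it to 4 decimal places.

-28.3902

Midpoint: k1 = f(x_n, u_n); k2 = f(x_n + h/2, u_n + (h/2)·k1); u_{n+1} = u_n + h·k2.
x=0.000000, u=-1.500000:
  k1 = f(0.000000, -1.500000) = -3.510000
  k2 = f(0.090000, -1.815900) = -5.054089
  u ← -1.500000 + 0.18·(-5.054089) = -2.409736
x=0.180000, u=-2.409736:
  k1 = f(0.180000, -2.409736) = -8.878651
  k2 = f(0.270000, -3.208815) = -15.792526
  u ← -2.409736 + 0.18·(-15.792526) = -5.252391
x=0.360000, u=-5.252391:
  k1 = f(0.360000, -5.252391) = -42.676667
  k2 = f(0.450000, -9.093291) = -128.543179
  u ← -5.252391 + 0.18·(-128.543179) = -28.390163
u(0.54) ≈ -28.3902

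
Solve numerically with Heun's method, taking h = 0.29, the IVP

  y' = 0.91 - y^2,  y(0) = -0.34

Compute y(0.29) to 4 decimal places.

-0.0946

Heun: k1 = f(x_n, y_n); k2 = f(x_n + h, y_n + h·k1); y_{n+1} = y_n + (h/2)·(k1 + k2).
x=0.000000, y=-0.340000:
  k1 = f(0.000000, -0.340000) = 0.794400
  k2 = f(0.290000, -0.109624) = 0.897983
  y ← -0.340000 + (0.29/2)·(0.794400 + 0.897983) = -0.094605
y(0.29) ≈ -0.0946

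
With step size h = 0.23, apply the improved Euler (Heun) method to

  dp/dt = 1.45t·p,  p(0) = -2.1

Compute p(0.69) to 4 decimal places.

Heun: k1 = f(t_n, p_n); k2 = f(t_n + h, p_n + h·k1); p_{n+1} = p_n + (h/2)·(k1 + k2).
t=0.000000, p=-2.100000:
  k1 = f(0.000000, -2.100000) = 0.000000
  k2 = f(0.230000, -2.100000) = -0.700350
  p ← -2.100000 + (0.23/2)·(0.000000 + (-0.700350)) = -2.180540
t=0.230000, p=-2.180540:
  k1 = f(0.230000, -2.180540) = -0.727210
  k2 = f(0.460000, -2.347799) = -1.565982
  p ← -2.180540 + (0.23/2)·(-0.727210 + (-1.565982)) = -2.444257
t=0.460000, p=-2.444257:
  k1 = f(0.460000, -2.444257) = -1.630320
  k2 = f(0.690000, -2.819231) = -2.820640
  p ← -2.444257 + (0.23/2)·(-1.630320 + (-2.820640)) = -2.956118
p(0.69) ≈ -2.9561

-2.9561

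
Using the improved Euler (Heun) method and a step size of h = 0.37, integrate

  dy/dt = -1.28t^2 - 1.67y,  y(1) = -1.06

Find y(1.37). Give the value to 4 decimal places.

Heun: k1 = f(t_n, y_n); k2 = f(t_n + h, y_n + h·k1); y_{n+1} = y_n + (h/2)·(k1 + k2).
t=1.000000, y=-1.060000:
  k1 = f(1.000000, -1.060000) = 0.490200
  k2 = f(1.370000, -0.878626) = -0.935127
  y ← -1.060000 + (0.37/2)·(0.490200 + (-0.935127)) = -1.142311
y(1.37) ≈ -1.1423

-1.1423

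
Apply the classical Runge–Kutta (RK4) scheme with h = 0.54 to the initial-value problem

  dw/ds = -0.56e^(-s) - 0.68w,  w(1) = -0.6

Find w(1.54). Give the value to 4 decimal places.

RK4: k1 = f(s_n, w_n); k2 = f(s_n + h/2, w_n + (h/2)·k1); k3 = f(s_n + h/2, w_n + (h/2)·k2); k4 = f(s_n + h, w_n + h·k3); w_{n+1} = w_n + (h/6)·(k1 + 2k2 + 2k3 + k4).
s=1.000000, w=-0.600000:
  k1 = f(1.000000, -0.600000) = 0.201988
  k2 = f(1.270000, -0.545463) = 0.213649
  k3 = f(1.270000, -0.542315) = 0.211508
  k4 = f(1.540000, -0.485786) = 0.210281
  w ← -0.600000 + (0.54/6)·(k1 + 2k2 + 2k3 + k4) = -0.486367
w(1.54) ≈ -0.4864

-0.4864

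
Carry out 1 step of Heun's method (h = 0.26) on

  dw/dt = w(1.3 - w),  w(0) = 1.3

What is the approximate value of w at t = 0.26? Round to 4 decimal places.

Heun: k1 = f(t_n, w_n); k2 = f(t_n + h, w_n + h·k1); w_{n+1} = w_n + (h/2)·(k1 + k2).
t=0.000000, w=1.300000:
  k1 = f(0.000000, 1.300000) = 0.000000
  k2 = f(0.260000, 1.300000) = 0.000000
  w ← 1.300000 + (0.26/2)·(0.000000 + 0.000000) = 1.300000
w(0.26) ≈ 1.3000

1.3000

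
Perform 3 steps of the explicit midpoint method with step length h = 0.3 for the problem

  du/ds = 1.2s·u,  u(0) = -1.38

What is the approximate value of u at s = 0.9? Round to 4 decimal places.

-2.2123

Midpoint: k1 = f(s_n, u_n); k2 = f(s_n + h/2, u_n + (h/2)·k1); u_{n+1} = u_n + h·k2.
s=0.000000, u=-1.380000:
  k1 = f(0.000000, -1.380000) = 0.000000
  k2 = f(0.150000, -1.380000) = -0.248400
  u ← -1.380000 + 0.3·(-0.248400) = -1.454520
s=0.300000, u=-1.454520:
  k1 = f(0.300000, -1.454520) = -0.523627
  k2 = f(0.450000, -1.533064) = -0.827855
  u ← -1.454520 + 0.3·(-0.827855) = -1.702876
s=0.600000, u=-1.702876:
  k1 = f(0.600000, -1.702876) = -1.226071
  k2 = f(0.750000, -1.886787) = -1.698108
  u ← -1.702876 + 0.3·(-1.698108) = -2.212309
u(0.9) ≈ -2.2123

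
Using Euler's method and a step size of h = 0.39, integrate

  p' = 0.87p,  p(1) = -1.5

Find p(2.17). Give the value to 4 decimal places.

-3.6035

Euler: p_{n+1} = p_n + h·f(x_n, p_n).
x=1.000000, p=-1.500000: f=-1.305000 → p ← -1.500000 + 0.39·(-1.305000) = -2.008950
x=1.390000, p=-2.008950: f=-1.747786 → p ← -2.008950 + 0.39·(-1.747786) = -2.690587
x=1.780000, p=-2.690587: f=-2.340810 → p ← -2.690587 + 0.39·(-2.340810) = -3.603503
p(2.17) ≈ -3.6035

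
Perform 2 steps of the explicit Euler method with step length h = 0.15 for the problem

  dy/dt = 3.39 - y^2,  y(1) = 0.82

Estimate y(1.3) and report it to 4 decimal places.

Euler: y_{n+1} = y_n + h·f(t_n, y_n).
t=1.000000, y=0.820000: f=2.717600 → y ← 0.820000 + 0.15·2.717600 = 1.227640
t=1.150000, y=1.227640: f=1.882900 → y ← 1.227640 + 0.15·1.882900 = 1.510075
y(1.3) ≈ 1.5101

1.5101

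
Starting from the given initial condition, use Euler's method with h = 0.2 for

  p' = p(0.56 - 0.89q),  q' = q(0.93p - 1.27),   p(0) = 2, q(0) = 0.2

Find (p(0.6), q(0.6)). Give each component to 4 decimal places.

Euler on (p,q): p_{n+1} = p_n + h·p', q_{n+1} = q_n + h·q'.
0.000000: (2.000000, 0.200000); f=(0.764000, 0.118000) → (2.152800, 0.223600)
0.200000: (2.152800, 0.223600); f=(0.777152, 0.163698) → (2.308230, 0.256340)
0.400000: (2.308230, 0.256340); f=(0.766004, 0.224721) → (2.461431, 0.301284)
(p(0.6), q(0.6)) ≈ (2.4614, 0.3013)

2.4614, 0.3013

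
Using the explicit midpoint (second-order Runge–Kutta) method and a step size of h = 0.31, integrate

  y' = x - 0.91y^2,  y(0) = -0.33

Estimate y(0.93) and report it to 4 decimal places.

0.0434

Midpoint: k1 = f(x_n, y_n); k2 = f(x_n + h/2, y_n + (h/2)·k1); y_{n+1} = y_n + h·k2.
x=0.000000, y=-0.330000:
  k1 = f(0.000000, -0.330000) = -0.099099
  k2 = f(0.155000, -0.345360) = 0.046461
  y ← -0.330000 + 0.31·0.046461 = -0.315597
x=0.310000, y=-0.315597:
  k1 = f(0.310000, -0.315597) = 0.219363
  k2 = f(0.465000, -0.281596) = 0.392840
  y ← -0.315597 + 0.31·0.392840 = -0.193817
x=0.620000, y=-0.193817:
  k1 = f(0.620000, -0.193817) = 0.585816
  k2 = f(0.775000, -0.103015) = 0.765343
  y ← -0.193817 + 0.31·0.765343 = 0.043440
y(0.93) ≈ 0.0434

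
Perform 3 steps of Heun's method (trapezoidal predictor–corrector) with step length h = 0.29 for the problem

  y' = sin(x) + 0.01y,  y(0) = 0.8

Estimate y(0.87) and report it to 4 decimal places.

Heun: k1 = f(x_n, y_n); k2 = f(x_n + h, y_n + h·k1); y_{n+1} = y_n + (h/2)·(k1 + k2).
x=0.000000, y=0.800000:
  k1 = f(0.000000, 0.800000) = 0.008000
  k2 = f(0.290000, 0.802320) = 0.293975
  y ← 0.800000 + (0.29/2)·(0.008000 + 0.293975) = 0.843786
x=0.290000, y=0.843786:
  k1 = f(0.290000, 0.843786) = 0.294390
  k2 = f(0.580000, 0.929160) = 0.557316
  y ← 0.843786 + (0.29/2)·(0.294390 + 0.557316) = 0.967284
x=0.580000, y=0.967284:
  k1 = f(0.580000, 0.967284) = 0.557697
  k2 = f(0.870000, 1.129016) = 0.775619
  y ← 0.967284 + (0.29/2)·(0.557697 + 0.775619) = 1.160615
y(0.87) ≈ 1.1606

1.1606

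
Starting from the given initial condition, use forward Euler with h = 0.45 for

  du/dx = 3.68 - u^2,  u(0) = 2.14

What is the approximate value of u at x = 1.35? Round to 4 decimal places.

1.8264

Euler: u_{n+1} = u_n + h·f(x_n, u_n).
x=0.000000, u=2.140000: f=-0.899600 → u ← 2.140000 + 0.45·(-0.899600) = 1.735180
x=0.450000, u=1.735180: f=0.669150 → u ← 1.735180 + 0.45·0.669150 = 2.036298
x=0.900000, u=2.036298: f=-0.466508 → u ← 2.036298 + 0.45·(-0.466508) = 1.826369
u(1.35) ≈ 1.8264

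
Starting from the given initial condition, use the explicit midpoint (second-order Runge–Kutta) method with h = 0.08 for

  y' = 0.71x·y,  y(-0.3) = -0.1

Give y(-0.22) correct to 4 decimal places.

Midpoint: k1 = f(x_n, y_n); k2 = f(x_n + h/2, y_n + (h/2)·k1); y_{n+1} = y_n + h·k2.
x=-0.300000, y=-0.100000:
  k1 = f(-0.300000, -0.100000) = 0.021300
  k2 = f(-0.260000, -0.099148) = 0.018303
  y ← -0.100000 + 0.08·0.018303 = -0.098536
y(-0.22) ≈ -0.0985

-0.0985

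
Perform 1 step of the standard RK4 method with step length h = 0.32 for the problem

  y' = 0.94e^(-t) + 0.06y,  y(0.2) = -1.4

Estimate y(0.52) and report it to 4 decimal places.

-1.2142

RK4: k1 = f(t_n, y_n); k2 = f(t_n + h/2, y_n + (h/2)·k1); k3 = f(t_n + h/2, y_n + (h/2)·k2); k4 = f(t_n + h, y_n + h·k3); y_{n+1} = y_n + (h/6)·(k1 + 2k2 + 2k3 + k4).
t=0.200000, y=-1.400000:
  k1 = f(0.200000, -1.400000) = 0.685607
  k2 = f(0.360000, -1.290303) = 0.578398
  k3 = f(0.360000, -1.307456) = 0.577368
  k4 = f(0.520000, -1.215242) = 0.485935
  y ← -1.400000 + (0.32/6)·(k1 + 2k2 + 2k3 + k4) = -1.214236
y(0.52) ≈ -1.2142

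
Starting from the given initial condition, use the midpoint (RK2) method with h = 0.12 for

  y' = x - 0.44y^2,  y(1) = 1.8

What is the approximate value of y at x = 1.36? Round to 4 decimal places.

Midpoint: k1 = f(x_n, y_n); k2 = f(x_n + h/2, y_n + (h/2)·k1); y_{n+1} = y_n + h·k2.
x=1.000000, y=1.800000:
  k1 = f(1.000000, 1.800000) = -0.425600
  k2 = f(1.060000, 1.774464) = -0.325438
  y ← 1.800000 + 0.12·(-0.325438) = 1.760947
x=1.120000, y=1.760947:
  k1 = f(1.120000, 1.760947) = -0.244412
  k2 = f(1.180000, 1.746283) = -0.161782
  y ← 1.760947 + 0.12·(-0.161782) = 1.741534
x=1.240000, y=1.741534:
  k1 = f(1.240000, 1.741534) = -0.094493
  k2 = f(1.300000, 1.735864) = -0.025819
  y ← 1.741534 + 0.12·(-0.025819) = 1.738435
y(1.36) ≈ 1.7384

1.7384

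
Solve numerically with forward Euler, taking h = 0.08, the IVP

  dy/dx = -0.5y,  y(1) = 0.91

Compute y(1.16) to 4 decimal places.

0.8387

Euler: y_{n+1} = y_n + h·f(x_n, y_n).
x=1.000000, y=0.910000: f=-0.455000 → y ← 0.910000 + 0.08·(-0.455000) = 0.873600
x=1.080000, y=0.873600: f=-0.436800 → y ← 0.873600 + 0.08·(-0.436800) = 0.838656
y(1.16) ≈ 0.8387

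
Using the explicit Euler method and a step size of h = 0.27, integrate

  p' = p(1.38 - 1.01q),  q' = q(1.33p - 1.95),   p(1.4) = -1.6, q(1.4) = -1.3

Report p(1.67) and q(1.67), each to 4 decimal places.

Euler on (p,q): p_{n+1} = p_n + h·p', q_{n+1} = q_n + h·q'.
1.400000: (-1.600000, -1.300000); f=(-4.308800, 5.301400) → (-2.763376, 0.131378)
(p(1.67), q(1.67)) ≈ (-2.7634, 0.1314)

-2.7634, 0.1314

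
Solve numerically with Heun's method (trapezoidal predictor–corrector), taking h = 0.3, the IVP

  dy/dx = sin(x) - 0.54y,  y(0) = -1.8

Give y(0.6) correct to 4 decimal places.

Heun: k1 = f(x_n, y_n); k2 = f(x_n + h, y_n + h·k1); y_{n+1} = y_n + (h/2)·(k1 + k2).
x=0.000000, y=-1.800000:
  k1 = f(0.000000, -1.800000) = 0.972000
  k2 = f(0.300000, -1.508400) = 1.110056
  y ← -1.800000 + (0.3/2)·(0.972000 + 1.110056) = -1.487692
x=0.300000, y=-1.487692:
  k1 = f(0.300000, -1.487692) = 1.098874
  k2 = f(0.600000, -1.158029) = 1.189978
  y ← -1.487692 + (0.3/2)·(1.098874 + 1.189978) = -1.144364
y(0.6) ≈ -1.1444

-1.1444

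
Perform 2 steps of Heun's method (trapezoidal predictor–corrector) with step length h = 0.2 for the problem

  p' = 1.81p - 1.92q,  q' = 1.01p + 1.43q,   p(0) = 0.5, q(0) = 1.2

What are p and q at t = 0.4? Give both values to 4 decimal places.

Heun on (p,q): k1 = f(t_n, state_n); k2 = f(t_n + h, state_n + h·k1); state_{n+1} = state_n + (h/2)·(k1 + k2).
0.000000: (0.500000, 1.200000)
  k1 = (-1.399000, 2.221000)
  predictor → (0.220200, 1.644200)
  k2 = (-2.758302, 2.573608)
  → (0.084270, 1.679461)
0.200000: (0.084270, 1.679461)
  k1 = (-3.072036, 2.486741)
  predictor → (-0.530137, 2.176809)
  k2 = (-5.139022, 2.577398)
  → (-0.736836, 2.185875)
(p(0.4), q(0.4)) ≈ (-0.7368, 2.1859)

-0.7368, 2.1859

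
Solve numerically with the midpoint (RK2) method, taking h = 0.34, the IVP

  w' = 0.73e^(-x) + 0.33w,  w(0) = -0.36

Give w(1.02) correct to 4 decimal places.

Midpoint: k1 = f(x_n, w_n); k2 = f(x_n + h/2, w_n + (h/2)·k1); w_{n+1} = w_n + h·k2.
x=0.000000, w=-0.360000:
  k1 = f(0.000000, -0.360000) = 0.611200
  k2 = f(0.170000, -0.256096) = 0.531364
  w ← -0.360000 + 0.34·0.531364 = -0.179336
x=0.340000, w=-0.179336:
  k1 = f(0.340000, -0.179336) = 0.460411
  k2 = f(0.510000, -0.101066) = 0.405010
  w ← -0.179336 + 0.34·0.405010 = -0.041633
x=0.680000, w=-0.041633:
  k1 = f(0.680000, -0.041633) = 0.356092
  k2 = f(0.850000, 0.018903) = 0.318251
  w ← -0.041633 + 0.34·0.318251 = 0.066572
w(1.02) ≈ 0.0666

0.0666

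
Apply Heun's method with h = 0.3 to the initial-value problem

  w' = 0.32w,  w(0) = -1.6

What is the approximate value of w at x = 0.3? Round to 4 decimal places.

Heun: k1 = f(x_n, w_n); k2 = f(x_n + h, w_n + h·k1); w_{n+1} = w_n + (h/2)·(k1 + k2).
x=0.000000, w=-1.600000:
  k1 = f(0.000000, -1.600000) = -0.512000
  k2 = f(0.300000, -1.753600) = -0.561152
  w ← -1.600000 + (0.3/2)·(-0.512000 + (-0.561152)) = -1.760973
w(0.3) ≈ -1.7610

-1.7610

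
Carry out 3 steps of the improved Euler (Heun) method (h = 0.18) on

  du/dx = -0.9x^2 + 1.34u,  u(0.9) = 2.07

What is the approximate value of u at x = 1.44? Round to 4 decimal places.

3.3193

Heun: k1 = f(x_n, u_n); k2 = f(x_n + h, u_n + h·k1); u_{n+1} = u_n + (h/2)·(k1 + k2).
x=0.900000, u=2.070000:
  k1 = f(0.900000, 2.070000) = 2.044800
  k2 = f(1.080000, 2.438064) = 2.217246
  u ← 2.070000 + (0.18/2)·(2.044800 + 2.217246) = 2.453584
x=1.080000, u=2.453584:
  k1 = f(1.080000, 2.453584) = 2.238043
  k2 = f(1.260000, 2.856432) = 2.398779
  u ← 2.453584 + (0.18/2)·(2.238043 + 2.398779) = 2.870898
x=1.260000, u=2.870898:
  k1 = f(1.260000, 2.870898) = 2.418163
  k2 = f(1.440000, 3.306167) = 2.564024
  u ← 2.870898 + (0.18/2)·(2.418163 + 2.564024) = 3.319295
u(1.44) ≈ 3.3193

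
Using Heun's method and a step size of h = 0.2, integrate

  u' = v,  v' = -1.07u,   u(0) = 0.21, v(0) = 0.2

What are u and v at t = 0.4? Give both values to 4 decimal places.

Heun on (u,v): k1 = f(t_n, state_n); k2 = f(t_n + h, state_n + h·k1); state_{n+1} = state_n + (h/2)·(k1 + k2).
0.000000: (0.210000, 0.200000)
  k1 = (0.200000, -0.224700)
  predictor → (0.250000, 0.155060)
  k2 = (0.155060, -0.267500)
  → (0.245506, 0.150780)
0.200000: (0.245506, 0.150780)
  k1 = (0.150780, -0.262691)
  predictor → (0.275662, 0.098242)
  k2 = (0.098242, -0.294958)
  → (0.270408, 0.095015)
(u(0.4), v(0.4)) ≈ (0.2704, 0.0950)

0.2704, 0.0950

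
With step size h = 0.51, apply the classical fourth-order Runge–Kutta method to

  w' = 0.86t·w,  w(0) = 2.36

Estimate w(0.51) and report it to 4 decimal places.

2.6393

RK4: k1 = f(t_n, w_n); k2 = f(t_n + h/2, w_n + (h/2)·k1); k3 = f(t_n + h/2, w_n + (h/2)·k2); k4 = f(t_n + h, w_n + h·k3); w_{n+1} = w_n + (h/6)·(k1 + 2k2 + 2k3 + k4).
t=0.000000, w=2.360000:
  k1 = f(0.000000, 2.360000) = 0.000000
  k2 = f(0.255000, 2.360000) = 0.517548
  k3 = f(0.255000, 2.491975) = 0.546490
  k4 = f(0.510000, 2.638710) = 1.157338
  w ← 2.360000 + (0.51/6)·(k1 + 2k2 + 2k3 + k4) = 2.639260
w(0.51) ≈ 2.6393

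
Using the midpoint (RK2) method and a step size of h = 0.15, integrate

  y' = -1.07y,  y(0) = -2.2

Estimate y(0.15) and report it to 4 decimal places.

-1.8752

Midpoint: k1 = f(x_n, y_n); k2 = f(x_n + h/2, y_n + (h/2)·k1); y_{n+1} = y_n + h·k2.
x=0.000000, y=-2.200000:
  k1 = f(0.000000, -2.200000) = 2.354000
  k2 = f(0.075000, -2.023450) = 2.165091
  y ← -2.200000 + 0.15·2.165091 = -1.875236
y(0.15) ≈ -1.8752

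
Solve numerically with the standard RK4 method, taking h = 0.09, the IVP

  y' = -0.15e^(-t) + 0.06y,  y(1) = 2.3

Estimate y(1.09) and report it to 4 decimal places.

2.3077

RK4: k1 = f(t_n, y_n); k2 = f(t_n + h/2, y_n + (h/2)·k1); k3 = f(t_n + h/2, y_n + (h/2)·k2); k4 = f(t_n + h, y_n + h·k3); y_{n+1} = y_n + (h/6)·(k1 + 2k2 + 2k3 + k4).
t=1.000000, y=2.300000:
  k1 = f(1.000000, 2.300000) = 0.082818
  k2 = f(1.045000, 2.303727) = 0.085470
  k3 = f(1.045000, 2.303846) = 0.085477
  k4 = f(1.090000, 2.307693) = 0.088029
  y ← 2.300000 + (0.09/6)·(k1 + 2k2 + 2k3 + k4) = 2.307691
y(1.09) ≈ 2.3077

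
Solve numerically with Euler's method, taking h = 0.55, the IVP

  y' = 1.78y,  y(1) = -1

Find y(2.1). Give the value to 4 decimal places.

-3.9164

Euler: y_{n+1} = y_n + h·f(s_n, y_n).
s=1.000000, y=-1.000000: f=-1.780000 → y ← -1.000000 + 0.55·(-1.780000) = -1.979000
s=1.550000, y=-1.979000: f=-3.522620 → y ← -1.979000 + 0.55·(-3.522620) = -3.916441
y(2.1) ≈ -3.9164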